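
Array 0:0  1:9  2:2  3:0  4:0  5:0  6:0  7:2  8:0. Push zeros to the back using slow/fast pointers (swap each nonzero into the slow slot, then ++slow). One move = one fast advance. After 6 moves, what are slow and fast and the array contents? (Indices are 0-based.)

slow=2, fast=6, a=[9, 2, 0, 0, 0, 0, 0, 2, 0]

slow=0 fast=0: a[fast]=0, fast++
slow=0 fast=1: a[fast]=9≠0 swap→a[0]=9, slow++,fast++
slow=1 fast=2: a[fast]=2≠0 swap→a[1]=2, slow++,fast++
slow=2 fast=3: a[fast]=0, fast++
slow=2 fast=4: a[fast]=0, fast++
slow=2 fast=5: a[fast]=0, fast++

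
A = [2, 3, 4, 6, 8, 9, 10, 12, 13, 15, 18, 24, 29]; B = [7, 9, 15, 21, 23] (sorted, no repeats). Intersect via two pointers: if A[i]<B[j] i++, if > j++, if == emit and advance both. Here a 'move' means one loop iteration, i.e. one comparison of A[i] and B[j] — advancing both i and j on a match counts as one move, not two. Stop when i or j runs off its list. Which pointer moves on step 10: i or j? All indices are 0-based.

i

i=0 j=0: 2<7, i++
i=1 j=0: 3<7, i++
i=2 j=0: 4<7, i++
i=3 j=0: 6<7, i++
i=4 j=0: 8>7, j++
i=4 j=1: 8<9, i++
i=5 j=1: 9==9 emit, i++,j++
i=6 j=2: 10<15, i++
i=7 j=2: 12<15, i++
i=8 j=2: 13<15, i++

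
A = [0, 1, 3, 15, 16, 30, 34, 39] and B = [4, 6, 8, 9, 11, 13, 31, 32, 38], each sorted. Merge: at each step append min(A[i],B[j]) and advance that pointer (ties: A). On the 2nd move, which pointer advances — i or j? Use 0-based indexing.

i

[i=0,j=0] A[i]=0<=B[j]=4 take 0 → i++
[i=1,j=0] A[i]=1<=B[j]=4 take 1 → i++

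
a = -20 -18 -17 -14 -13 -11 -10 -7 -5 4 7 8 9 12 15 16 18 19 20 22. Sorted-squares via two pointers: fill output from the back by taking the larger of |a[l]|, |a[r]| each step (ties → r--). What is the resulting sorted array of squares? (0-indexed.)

[16, 25, 49, 49, 64, 81, 100, 121, 144, 169, 196, 225, 256, 289, 324, 324, 361, 400, 400, 484]

[0,19] |-20|<=|22| out[19]=484 → r--
[0,18] |-20|<=|20| out[18]=400 → r--
[0,17] |-20|>|19| out[17]=400 → l++
[1,17] |-18|<=|19| out[16]=361 → r--
[1,16] |-18|<=|18| out[15]=324 → r--
[1,15] |-18|>|16| out[14]=324 → l++
[2,15] |-17|>|16| out[13]=289 → l++
[3,15] |-14|<=|16| out[12]=256 → r--
[3,14] |-14|<=|15| out[11]=225 → r--
[3,13] |-14|>|12| out[10]=196 → l++
[4,13] |-13|>|12| out[9]=169 → l++
[5,13] |-11|<=|12| out[8]=144 → r--
[5,12] |-11|>|9| out[7]=121 → l++
[6,12] |-10|>|9| out[6]=100 → l++
[7,12] |-7|<=|9| out[5]=81 → r--
[7,11] |-7|<=|8| out[4]=64 → r--
[7,10] |-7|<=|7| out[3]=49 → r--
[7,9] |-7|>|4| out[2]=49 → l++
[8,9] |-5|>|4| out[1]=25 → l++
[9,9] |4|<=|4| out[0]=16 → r--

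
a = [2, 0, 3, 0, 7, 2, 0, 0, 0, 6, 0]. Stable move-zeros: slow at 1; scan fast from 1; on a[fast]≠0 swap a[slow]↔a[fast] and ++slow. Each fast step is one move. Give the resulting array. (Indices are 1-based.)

(s=1,f=1) a[fast]=2≠0 swap→a[1]=2 → slow++,fast++
(s=2,f=2) a[fast]=0 → fast++
(s=2,f=3) a[fast]=3≠0 swap→a[2]=3 → slow++,fast++
(s=3,f=4) a[fast]=0 → fast++
(s=3,f=5) a[fast]=7≠0 swap→a[3]=7 → slow++,fast++
(s=4,f=6) a[fast]=2≠0 swap→a[4]=2 → slow++,fast++
(s=5,f=7) a[fast]=0 → fast++
(s=5,f=8) a[fast]=0 → fast++
(s=5,f=9) a[fast]=0 → fast++
(s=5,f=10) a[fast]=6≠0 swap→a[5]=6 → slow++,fast++
(s=6,f=11) a[fast]=0 → fast++

[2, 3, 7, 2, 6, 0, 0, 0, 0, 0, 0]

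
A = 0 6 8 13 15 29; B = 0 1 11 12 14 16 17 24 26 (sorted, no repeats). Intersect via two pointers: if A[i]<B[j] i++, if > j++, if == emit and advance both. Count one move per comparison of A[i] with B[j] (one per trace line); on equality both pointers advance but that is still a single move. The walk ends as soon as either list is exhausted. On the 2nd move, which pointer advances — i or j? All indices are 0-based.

i=0 j=0: 0==0 emit, i++,j++
i=1 j=1: 6>1, j++

j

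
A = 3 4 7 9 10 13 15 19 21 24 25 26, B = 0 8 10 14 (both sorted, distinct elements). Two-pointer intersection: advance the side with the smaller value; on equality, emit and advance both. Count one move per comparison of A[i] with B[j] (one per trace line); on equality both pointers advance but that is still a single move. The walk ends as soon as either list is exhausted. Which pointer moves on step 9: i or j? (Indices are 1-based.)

j

i=1 j=1: 3>0, j++
i=1 j=2: 3<8, i++
i=2 j=2: 4<8, i++
i=3 j=2: 7<8, i++
i=4 j=2: 9>8, j++
i=4 j=3: 9<10, i++
i=5 j=3: 10==10 emit, i++,j++
i=6 j=4: 13<14, i++
i=7 j=4: 15>14, j++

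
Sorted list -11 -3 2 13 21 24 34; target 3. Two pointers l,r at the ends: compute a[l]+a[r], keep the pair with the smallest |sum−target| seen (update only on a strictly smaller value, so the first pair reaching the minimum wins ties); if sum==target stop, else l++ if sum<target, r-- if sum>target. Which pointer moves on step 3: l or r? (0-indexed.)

l=0 r=6: -11+34=23 d=20 *, r--
l=0 r=5: -11+24=13 d=10 *, r--
l=0 r=4: -11+21=10 d=7 *, r--

r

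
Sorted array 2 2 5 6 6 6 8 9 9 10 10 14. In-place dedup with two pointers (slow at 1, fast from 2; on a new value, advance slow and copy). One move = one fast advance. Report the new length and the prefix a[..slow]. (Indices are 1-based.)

(s=1,f=2) a[fast]=2=a[slow] dup → fast++
(s=1,f=3) a[fast]=5≠a[slow]=2 write a[2]=5 → slow++,fast++
(s=2,f=4) a[fast]=6≠a[slow]=5 write a[3]=6 → slow++,fast++
(s=3,f=5) a[fast]=6=a[slow] dup → fast++
(s=3,f=6) a[fast]=6=a[slow] dup → fast++
(s=3,f=7) a[fast]=8≠a[slow]=6 write a[4]=8 → slow++,fast++
(s=4,f=8) a[fast]=9≠a[slow]=8 write a[5]=9 → slow++,fast++
(s=5,f=9) a[fast]=9=a[slow] dup → fast++
(s=5,f=10) a[fast]=10≠a[slow]=9 write a[6]=10 → slow++,fast++
(s=6,f=11) a[fast]=10=a[slow] dup → fast++
(s=6,f=12) a[fast]=14≠a[slow]=10 write a[7]=14 → slow++,fast++

length 7; prefix = [2, 5, 6, 8, 9, 10, 14]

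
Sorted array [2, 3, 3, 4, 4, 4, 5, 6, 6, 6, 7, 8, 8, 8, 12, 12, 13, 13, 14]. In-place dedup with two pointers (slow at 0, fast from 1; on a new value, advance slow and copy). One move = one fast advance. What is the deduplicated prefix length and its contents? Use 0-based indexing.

length 10; prefix = [2, 3, 4, 5, 6, 7, 8, 12, 13, 14]

(s=0,f=1) a[fast]=3≠a[slow]=2 write a[1]=3 → slow++,fast++
(s=1,f=2) a[fast]=3=a[slow] dup → fast++
(s=1,f=3) a[fast]=4≠a[slow]=3 write a[2]=4 → slow++,fast++
(s=2,f=4) a[fast]=4=a[slow] dup → fast++
(s=2,f=5) a[fast]=4=a[slow] dup → fast++
(s=2,f=6) a[fast]=5≠a[slow]=4 write a[3]=5 → slow++,fast++
(s=3,f=7) a[fast]=6≠a[slow]=5 write a[4]=6 → slow++,fast++
(s=4,f=8) a[fast]=6=a[slow] dup → fast++
(s=4,f=9) a[fast]=6=a[slow] dup → fast++
(s=4,f=10) a[fast]=7≠a[slow]=6 write a[5]=7 → slow++,fast++
(s=5,f=11) a[fast]=8≠a[slow]=7 write a[6]=8 → slow++,fast++
(s=6,f=12) a[fast]=8=a[slow] dup → fast++
(s=6,f=13) a[fast]=8=a[slow] dup → fast++
(s=6,f=14) a[fast]=12≠a[slow]=8 write a[7]=12 → slow++,fast++
(s=7,f=15) a[fast]=12=a[slow] dup → fast++
(s=7,f=16) a[fast]=13≠a[slow]=12 write a[8]=13 → slow++,fast++
(s=8,f=17) a[fast]=13=a[slow] dup → fast++
(s=8,f=18) a[fast]=14≠a[slow]=13 write a[9]=14 → slow++,fast++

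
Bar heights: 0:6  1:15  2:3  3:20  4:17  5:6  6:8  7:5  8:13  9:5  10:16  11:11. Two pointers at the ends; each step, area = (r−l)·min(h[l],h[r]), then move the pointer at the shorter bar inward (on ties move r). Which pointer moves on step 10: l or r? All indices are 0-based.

[0,11] min(6,11)*11=66 best=66 * → l++
[1,11] min(15,11)*10=110 best=110 * → r--
[1,10] min(15,16)*9=135 best=135 * → l++
[2,10] min(3,16)*8=24 best=135 → l++
[3,10] min(20,16)*7=112 best=135 → r--
[3,9] min(20,5)*6=30 best=135 → r--
[3,8] min(20,13)*5=65 best=135 → r--
[3,7] min(20,5)*4=20 best=135 → r--
[3,6] min(20,8)*3=24 best=135 → r--
[3,5] min(20,6)*2=12 best=135 → r--

r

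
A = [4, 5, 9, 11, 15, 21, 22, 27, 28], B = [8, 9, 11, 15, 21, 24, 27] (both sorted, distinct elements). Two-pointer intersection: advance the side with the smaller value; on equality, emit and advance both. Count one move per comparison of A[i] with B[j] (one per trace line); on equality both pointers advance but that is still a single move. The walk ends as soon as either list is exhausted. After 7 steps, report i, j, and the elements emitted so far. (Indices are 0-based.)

i=6, j=5, emitted=[9, 11, 15, 21]

i=0 j=0: 4<8, i++
i=1 j=0: 5<8, i++
i=2 j=0: 9>8, j++
i=2 j=1: 9==9 emit, i++,j++
i=3 j=2: 11==11 emit, i++,j++
i=4 j=3: 15==15 emit, i++,j++
i=5 j=4: 21==21 emit, i++,j++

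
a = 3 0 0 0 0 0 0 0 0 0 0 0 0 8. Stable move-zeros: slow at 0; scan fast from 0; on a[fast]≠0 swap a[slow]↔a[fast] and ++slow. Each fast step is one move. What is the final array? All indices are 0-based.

(s=0,f=0) a[fast]=3≠0 swap→a[0]=3 → slow++,fast++
(s=1,f=1) a[fast]=0 → fast++
(s=1,f=2) a[fast]=0 → fast++
(s=1,f=3) a[fast]=0 → fast++
(s=1,f=4) a[fast]=0 → fast++
(s=1,f=5) a[fast]=0 → fast++
(s=1,f=6) a[fast]=0 → fast++
(s=1,f=7) a[fast]=0 → fast++
(s=1,f=8) a[fast]=0 → fast++
(s=1,f=9) a[fast]=0 → fast++
(s=1,f=10) a[fast]=0 → fast++
(s=1,f=11) a[fast]=0 → fast++
(s=1,f=12) a[fast]=0 → fast++
(s=1,f=13) a[fast]=8≠0 swap→a[1]=8 → slow++,fast++

[3, 8, 0, 0, 0, 0, 0, 0, 0, 0, 0, 0, 0, 0]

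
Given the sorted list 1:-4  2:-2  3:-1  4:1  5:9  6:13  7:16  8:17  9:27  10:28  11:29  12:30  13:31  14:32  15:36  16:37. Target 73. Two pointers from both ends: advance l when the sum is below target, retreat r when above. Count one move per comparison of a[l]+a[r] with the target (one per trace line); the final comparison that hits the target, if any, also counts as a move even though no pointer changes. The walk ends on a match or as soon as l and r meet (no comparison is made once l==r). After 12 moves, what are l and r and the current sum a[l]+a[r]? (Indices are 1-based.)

[1,16] -4+37=33 <73 → l++
[2,16] -2+37=35 <73 → l++
[3,16] -1+37=36 <73 → l++
[4,16] 1+37=38 <73 → l++
[5,16] 9+37=46 <73 → l++
[6,16] 13+37=50 <73 → l++
[7,16] 16+37=53 <73 → l++
[8,16] 17+37=54 <73 → l++
[9,16] 27+37=64 <73 → l++
[10,16] 28+37=65 <73 → l++
[11,16] 29+37=66 <73 → l++
[12,16] 30+37=67 <73 → l++

l=13, r=16, sum=68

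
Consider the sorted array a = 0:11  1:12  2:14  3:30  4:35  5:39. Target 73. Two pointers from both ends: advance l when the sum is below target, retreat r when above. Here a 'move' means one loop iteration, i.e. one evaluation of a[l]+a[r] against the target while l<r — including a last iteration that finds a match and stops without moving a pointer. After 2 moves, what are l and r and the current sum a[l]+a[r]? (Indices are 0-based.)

[0,5] 11+39=50 <73 → l++
[1,5] 12+39=51 <73 → l++

l=2, r=5, sum=53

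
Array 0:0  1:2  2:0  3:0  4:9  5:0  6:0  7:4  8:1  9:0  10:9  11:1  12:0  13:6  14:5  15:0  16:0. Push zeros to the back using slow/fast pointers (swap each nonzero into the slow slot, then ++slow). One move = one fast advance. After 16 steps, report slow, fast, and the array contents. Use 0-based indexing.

slow=8, fast=16, a=[2, 9, 4, 1, 9, 1, 6, 5, 0, 0, 0, 0, 0, 0, 0, 0, 0]

(s=0,f=0) a[fast]=0 → fast++
(s=0,f=1) a[fast]=2≠0 swap→a[0]=2 → slow++,fast++
(s=1,f=2) a[fast]=0 → fast++
(s=1,f=3) a[fast]=0 → fast++
(s=1,f=4) a[fast]=9≠0 swap→a[1]=9 → slow++,fast++
(s=2,f=5) a[fast]=0 → fast++
(s=2,f=6) a[fast]=0 → fast++
(s=2,f=7) a[fast]=4≠0 swap→a[2]=4 → slow++,fast++
(s=3,f=8) a[fast]=1≠0 swap→a[3]=1 → slow++,fast++
(s=4,f=9) a[fast]=0 → fast++
(s=4,f=10) a[fast]=9≠0 swap→a[4]=9 → slow++,fast++
(s=5,f=11) a[fast]=1≠0 swap→a[5]=1 → slow++,fast++
(s=6,f=12) a[fast]=0 → fast++
(s=6,f=13) a[fast]=6≠0 swap→a[6]=6 → slow++,fast++
(s=7,f=14) a[fast]=5≠0 swap→a[7]=5 → slow++,fast++
(s=8,f=15) a[fast]=0 → fast++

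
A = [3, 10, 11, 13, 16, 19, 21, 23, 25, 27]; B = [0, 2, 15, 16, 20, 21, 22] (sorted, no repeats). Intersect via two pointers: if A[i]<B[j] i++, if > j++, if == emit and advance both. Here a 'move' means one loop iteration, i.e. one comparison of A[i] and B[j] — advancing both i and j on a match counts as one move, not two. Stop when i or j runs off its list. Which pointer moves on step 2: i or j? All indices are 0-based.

j

i=0 j=0: 3>0, j++
i=0 j=1: 3>2, j++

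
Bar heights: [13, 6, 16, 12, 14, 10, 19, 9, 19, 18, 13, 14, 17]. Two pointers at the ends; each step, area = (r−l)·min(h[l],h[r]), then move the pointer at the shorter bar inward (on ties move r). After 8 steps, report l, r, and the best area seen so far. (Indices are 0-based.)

l=6, r=10, best area=160

[0,12] min(13,17)*12=156 best=156 * → l++
[1,12] min(6,17)*11=66 best=156 → l++
[2,12] min(16,17)*10=160 best=160 * → l++
[3,12] min(12,17)*9=108 best=160 → l++
[4,12] min(14,17)*8=112 best=160 → l++
[5,12] min(10,17)*7=70 best=160 → l++
[6,12] min(19,17)*6=102 best=160 → r--
[6,11] min(19,14)*5=70 best=160 → r--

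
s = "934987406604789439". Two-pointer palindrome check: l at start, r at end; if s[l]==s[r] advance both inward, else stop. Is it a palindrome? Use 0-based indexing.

[0,17] '9'=='9' → l++,r--
[1,16] '3'=='3' → l++,r--
[2,15] '4'=='4' → l++,r--
[3,14] '9'=='9' → l++,r--
[4,13] '8'=='8' → l++,r--
[5,12] '7'=='7' → l++,r--
[6,11] '4'=='4' → l++,r--
[7,10] '0'=='0' → l++,r--
[8,9] '6'=='6' → l++,r--

palindrome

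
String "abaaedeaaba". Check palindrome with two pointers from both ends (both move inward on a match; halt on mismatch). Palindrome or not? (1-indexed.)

palindrome

[1,11] 'a'=='a' → l++,r--
[2,10] 'b'=='b' → l++,r--
[3,9] 'a'=='a' → l++,r--
[4,8] 'a'=='a' → l++,r--
[5,7] 'e'=='e' → l++,r--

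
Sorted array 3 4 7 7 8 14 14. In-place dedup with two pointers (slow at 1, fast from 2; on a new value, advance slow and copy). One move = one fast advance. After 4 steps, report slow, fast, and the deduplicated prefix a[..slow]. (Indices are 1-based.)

slow=4, fast=6, prefix=[3, 4, 7, 8]

(s=1,f=2) a[fast]=4≠a[slow]=3 write a[2]=4 → slow++,fast++
(s=2,f=3) a[fast]=7≠a[slow]=4 write a[3]=7 → slow++,fast++
(s=3,f=4) a[fast]=7=a[slow] dup → fast++
(s=3,f=5) a[fast]=8≠a[slow]=7 write a[4]=8 → slow++,fast++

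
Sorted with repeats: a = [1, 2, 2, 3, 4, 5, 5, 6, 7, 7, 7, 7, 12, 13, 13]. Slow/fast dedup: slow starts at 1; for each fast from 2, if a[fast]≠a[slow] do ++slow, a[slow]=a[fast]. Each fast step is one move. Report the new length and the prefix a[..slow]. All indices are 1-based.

length 9; prefix = [1, 2, 3, 4, 5, 6, 7, 12, 13]

(s=1,f=2) a[fast]=2≠a[slow]=1 write a[2]=2 → slow++,fast++
(s=2,f=3) a[fast]=2=a[slow] dup → fast++
(s=2,f=4) a[fast]=3≠a[slow]=2 write a[3]=3 → slow++,fast++
(s=3,f=5) a[fast]=4≠a[slow]=3 write a[4]=4 → slow++,fast++
(s=4,f=6) a[fast]=5≠a[slow]=4 write a[5]=5 → slow++,fast++
(s=5,f=7) a[fast]=5=a[slow] dup → fast++
(s=5,f=8) a[fast]=6≠a[slow]=5 write a[6]=6 → slow++,fast++
(s=6,f=9) a[fast]=7≠a[slow]=6 write a[7]=7 → slow++,fast++
(s=7,f=10) a[fast]=7=a[slow] dup → fast++
(s=7,f=11) a[fast]=7=a[slow] dup → fast++
(s=7,f=12) a[fast]=7=a[slow] dup → fast++
(s=7,f=13) a[fast]=12≠a[slow]=7 write a[8]=12 → slow++,fast++
(s=8,f=14) a[fast]=13≠a[slow]=12 write a[9]=13 → slow++,fast++
(s=9,f=15) a[fast]=13=a[slow] dup → fast++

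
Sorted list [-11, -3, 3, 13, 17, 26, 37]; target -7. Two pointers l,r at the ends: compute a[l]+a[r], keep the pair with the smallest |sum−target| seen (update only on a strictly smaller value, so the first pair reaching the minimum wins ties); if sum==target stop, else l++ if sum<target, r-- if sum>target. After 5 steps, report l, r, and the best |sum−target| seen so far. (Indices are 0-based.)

l=1, r=2, best |Δ|=1

[0,6] -11+37=26 d=33 * → r--
[0,5] -11+26=15 d=22 * → r--
[0,4] -11+17=6 d=13 * → r--
[0,3] -11+13=2 d=9 * → r--
[0,2] -11+3=-8 d=1 * → l++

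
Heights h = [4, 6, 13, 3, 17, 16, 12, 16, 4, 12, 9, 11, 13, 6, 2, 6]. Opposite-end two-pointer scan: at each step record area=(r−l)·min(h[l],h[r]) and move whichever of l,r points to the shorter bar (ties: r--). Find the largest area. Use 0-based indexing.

l=0 r=15: min(4,6)*15=60 best=60 *, l++
l=1 r=15: min(6,6)*14=84 best=84 *, r--
l=1 r=14: min(6,2)*13=26 best=84, r--
l=1 r=13: min(6,6)*12=72 best=84, r--
l=1 r=12: min(6,13)*11=66 best=84, l++
l=2 r=12: min(13,13)*10=130 best=130 *, r--
l=2 r=11: min(13,11)*9=99 best=130, r--
l=2 r=10: min(13,9)*8=72 best=130, r--
l=2 r=9: min(13,12)*7=84 best=130, r--
l=2 r=8: min(13,4)*6=24 best=130, r--
l=2 r=7: min(13,16)*5=65 best=130, l++
l=3 r=7: min(3,16)*4=12 best=130, l++
l=4 r=7: min(17,16)*3=48 best=130, r--
l=4 r=6: min(17,12)*2=24 best=130, r--
l=4 r=5: min(17,16)*1=16 best=130, r--

max area = 130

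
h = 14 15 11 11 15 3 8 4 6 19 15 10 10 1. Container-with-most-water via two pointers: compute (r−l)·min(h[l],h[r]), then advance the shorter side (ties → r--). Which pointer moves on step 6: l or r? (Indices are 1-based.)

[1,14] min(14,1)*13=13 best=13 * → r--
[1,13] min(14,10)*12=120 best=120 * → r--
[1,12] min(14,10)*11=110 best=120 → r--
[1,11] min(14,15)*10=140 best=140 * → l++
[2,11] min(15,15)*9=135 best=140 → r--
[2,10] min(15,19)*8=120 best=140 → l++

l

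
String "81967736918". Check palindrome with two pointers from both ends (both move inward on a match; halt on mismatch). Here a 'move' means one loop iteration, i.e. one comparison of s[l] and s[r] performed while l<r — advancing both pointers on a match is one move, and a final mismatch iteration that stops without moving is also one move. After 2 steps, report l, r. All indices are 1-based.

l=1 r=11: '8'=='8', l++,r--
l=2 r=10: '1'=='1', l++,r--

l=3, r=9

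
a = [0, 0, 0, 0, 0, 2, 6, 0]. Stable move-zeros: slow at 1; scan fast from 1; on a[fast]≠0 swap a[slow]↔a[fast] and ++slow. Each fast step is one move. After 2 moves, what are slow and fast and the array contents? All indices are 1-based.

slow=1 fast=1: a[fast]=0, fast++
slow=1 fast=2: a[fast]=0, fast++

slow=1, fast=3, a=[0, 0, 0, 0, 0, 2, 6, 0]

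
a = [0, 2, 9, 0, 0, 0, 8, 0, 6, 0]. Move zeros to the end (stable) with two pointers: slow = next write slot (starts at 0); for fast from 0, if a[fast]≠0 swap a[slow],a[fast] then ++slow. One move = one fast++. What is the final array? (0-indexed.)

(s=0,f=0) a[fast]=0 → fast++
(s=0,f=1) a[fast]=2≠0 swap→a[0]=2 → slow++,fast++
(s=1,f=2) a[fast]=9≠0 swap→a[1]=9 → slow++,fast++
(s=2,f=3) a[fast]=0 → fast++
(s=2,f=4) a[fast]=0 → fast++
(s=2,f=5) a[fast]=0 → fast++
(s=2,f=6) a[fast]=8≠0 swap→a[2]=8 → slow++,fast++
(s=3,f=7) a[fast]=0 → fast++
(s=3,f=8) a[fast]=6≠0 swap→a[3]=6 → slow++,fast++
(s=4,f=9) a[fast]=0 → fast++

[2, 9, 8, 6, 0, 0, 0, 0, 0, 0]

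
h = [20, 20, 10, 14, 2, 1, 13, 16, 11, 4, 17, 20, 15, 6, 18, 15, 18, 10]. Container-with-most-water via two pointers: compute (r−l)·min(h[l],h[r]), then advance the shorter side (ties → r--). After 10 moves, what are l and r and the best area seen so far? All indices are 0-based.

l=0 r=17: min(20,10)*17=170 best=170 *, r--
l=0 r=16: min(20,18)*16=288 best=288 *, r--
l=0 r=15: min(20,15)*15=225 best=288, r--
l=0 r=14: min(20,18)*14=252 best=288, r--
l=0 r=13: min(20,6)*13=78 best=288, r--
l=0 r=12: min(20,15)*12=180 best=288, r--
l=0 r=11: min(20,20)*11=220 best=288, r--
l=0 r=10: min(20,17)*10=170 best=288, r--
l=0 r=9: min(20,4)*9=36 best=288, r--
l=0 r=8: min(20,11)*8=88 best=288, r--

l=0, r=7, best area=288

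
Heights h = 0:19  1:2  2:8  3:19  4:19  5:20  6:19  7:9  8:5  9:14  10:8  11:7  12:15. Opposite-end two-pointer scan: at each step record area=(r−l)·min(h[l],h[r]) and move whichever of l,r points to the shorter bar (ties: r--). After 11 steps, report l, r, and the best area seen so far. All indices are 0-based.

[0,12] min(19,15)*12=180 best=180 * → r--
[0,11] min(19,7)*11=77 best=180 → r--
[0,10] min(19,8)*10=80 best=180 → r--
[0,9] min(19,14)*9=126 best=180 → r--
[0,8] min(19,5)*8=40 best=180 → r--
[0,7] min(19,9)*7=63 best=180 → r--
[0,6] min(19,19)*6=114 best=180 → r--
[0,5] min(19,20)*5=95 best=180 → l++
[1,5] min(2,20)*4=8 best=180 → l++
[2,5] min(8,20)*3=24 best=180 → l++
[3,5] min(19,20)*2=38 best=180 → l++

l=4, r=5, best area=180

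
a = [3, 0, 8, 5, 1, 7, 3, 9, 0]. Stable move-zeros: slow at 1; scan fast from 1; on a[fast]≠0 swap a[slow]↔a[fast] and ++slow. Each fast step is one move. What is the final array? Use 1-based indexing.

(s=1,f=1) a[fast]=3≠0 swap→a[1]=3 → slow++,fast++
(s=2,f=2) a[fast]=0 → fast++
(s=2,f=3) a[fast]=8≠0 swap→a[2]=8 → slow++,fast++
(s=3,f=4) a[fast]=5≠0 swap→a[3]=5 → slow++,fast++
(s=4,f=5) a[fast]=1≠0 swap→a[4]=1 → slow++,fast++
(s=5,f=6) a[fast]=7≠0 swap→a[5]=7 → slow++,fast++
(s=6,f=7) a[fast]=3≠0 swap→a[6]=3 → slow++,fast++
(s=7,f=8) a[fast]=9≠0 swap→a[7]=9 → slow++,fast++
(s=8,f=9) a[fast]=0 → fast++

[3, 8, 5, 1, 7, 3, 9, 0, 0]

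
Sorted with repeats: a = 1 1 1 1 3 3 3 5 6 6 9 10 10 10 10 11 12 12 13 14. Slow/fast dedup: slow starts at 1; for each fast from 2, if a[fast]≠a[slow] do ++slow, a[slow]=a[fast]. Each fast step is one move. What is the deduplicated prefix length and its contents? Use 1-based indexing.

length 10; prefix = [1, 3, 5, 6, 9, 10, 11, 12, 13, 14]

slow=1 fast=2: a[fast]=1=a[slow] dup, fast++
slow=1 fast=3: a[fast]=1=a[slow] dup, fast++
slow=1 fast=4: a[fast]=1=a[slow] dup, fast++
slow=1 fast=5: a[fast]=3≠a[slow]=1 write a[2]=3, slow++,fast++
slow=2 fast=6: a[fast]=3=a[slow] dup, fast++
slow=2 fast=7: a[fast]=3=a[slow] dup, fast++
slow=2 fast=8: a[fast]=5≠a[slow]=3 write a[3]=5, slow++,fast++
slow=3 fast=9: a[fast]=6≠a[slow]=5 write a[4]=6, slow++,fast++
slow=4 fast=10: a[fast]=6=a[slow] dup, fast++
slow=4 fast=11: a[fast]=9≠a[slow]=6 write a[5]=9, slow++,fast++
slow=5 fast=12: a[fast]=10≠a[slow]=9 write a[6]=10, slow++,fast++
slow=6 fast=13: a[fast]=10=a[slow] dup, fast++
slow=6 fast=14: a[fast]=10=a[slow] dup, fast++
slow=6 fast=15: a[fast]=10=a[slow] dup, fast++
slow=6 fast=16: a[fast]=11≠a[slow]=10 write a[7]=11, slow++,fast++
slow=7 fast=17: a[fast]=12≠a[slow]=11 write a[8]=12, slow++,fast++
slow=8 fast=18: a[fast]=12=a[slow] dup, fast++
slow=8 fast=19: a[fast]=13≠a[slow]=12 write a[9]=13, slow++,fast++
slow=9 fast=20: a[fast]=14≠a[slow]=13 write a[10]=14, slow++,fast++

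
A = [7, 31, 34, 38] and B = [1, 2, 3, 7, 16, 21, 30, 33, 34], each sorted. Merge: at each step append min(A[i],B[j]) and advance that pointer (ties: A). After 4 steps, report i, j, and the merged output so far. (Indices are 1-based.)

[i=1,j=1] A[i]=7>B[j]=1 take 1 → j++
[i=1,j=2] A[i]=7>B[j]=2 take 2 → j++
[i=1,j=3] A[i]=7>B[j]=3 take 3 → j++
[i=1,j=4] A[i]=7<=B[j]=7 take 7 → i++

i=2, j=4, merged so far=[1, 2, 3, 7]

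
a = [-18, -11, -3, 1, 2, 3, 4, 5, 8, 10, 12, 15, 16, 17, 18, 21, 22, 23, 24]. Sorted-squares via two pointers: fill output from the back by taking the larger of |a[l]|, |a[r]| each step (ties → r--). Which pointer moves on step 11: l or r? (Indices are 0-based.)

l

l=0 r=18: |-18|<=|24| out[18]=576, r--
l=0 r=17: |-18|<=|23| out[17]=529, r--
l=0 r=16: |-18|<=|22| out[16]=484, r--
l=0 r=15: |-18|<=|21| out[15]=441, r--
l=0 r=14: |-18|<=|18| out[14]=324, r--
l=0 r=13: |-18|>|17| out[13]=324, l++
l=1 r=13: |-11|<=|17| out[12]=289, r--
l=1 r=12: |-11|<=|16| out[11]=256, r--
l=1 r=11: |-11|<=|15| out[10]=225, r--
l=1 r=10: |-11|<=|12| out[9]=144, r--
l=1 r=9: |-11|>|10| out[8]=121, l++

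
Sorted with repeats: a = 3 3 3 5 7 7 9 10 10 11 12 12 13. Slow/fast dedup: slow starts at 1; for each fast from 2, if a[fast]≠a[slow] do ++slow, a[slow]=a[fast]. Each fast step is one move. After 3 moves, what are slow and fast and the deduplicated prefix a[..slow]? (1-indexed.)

slow=2, fast=5, prefix=[3, 5]

slow=1 fast=2: a[fast]=3=a[slow] dup, fast++
slow=1 fast=3: a[fast]=3=a[slow] dup, fast++
slow=1 fast=4: a[fast]=5≠a[slow]=3 write a[2]=5, slow++,fast++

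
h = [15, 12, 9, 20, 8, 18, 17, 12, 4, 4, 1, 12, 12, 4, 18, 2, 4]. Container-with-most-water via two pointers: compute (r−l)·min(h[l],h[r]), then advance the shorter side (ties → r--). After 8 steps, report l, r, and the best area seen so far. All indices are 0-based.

l=0 r=16: min(15,4)*16=64 best=64 *, r--
l=0 r=15: min(15,2)*15=30 best=64, r--
l=0 r=14: min(15,18)*14=210 best=210 *, l++
l=1 r=14: min(12,18)*13=156 best=210, l++
l=2 r=14: min(9,18)*12=108 best=210, l++
l=3 r=14: min(20,18)*11=198 best=210, r--
l=3 r=13: min(20,4)*10=40 best=210, r--
l=3 r=12: min(20,12)*9=108 best=210, r--

l=3, r=11, best area=210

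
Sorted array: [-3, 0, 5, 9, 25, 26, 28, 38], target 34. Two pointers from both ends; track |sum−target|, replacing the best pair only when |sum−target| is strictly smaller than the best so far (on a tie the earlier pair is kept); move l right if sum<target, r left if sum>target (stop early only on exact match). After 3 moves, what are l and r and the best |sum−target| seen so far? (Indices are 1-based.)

[1,8] -3+38=35 d=1 * → r--
[1,7] -3+28=25 d=9 → l++
[2,7] 0+28=28 d=6 → l++

l=3, r=7, best |Δ|=1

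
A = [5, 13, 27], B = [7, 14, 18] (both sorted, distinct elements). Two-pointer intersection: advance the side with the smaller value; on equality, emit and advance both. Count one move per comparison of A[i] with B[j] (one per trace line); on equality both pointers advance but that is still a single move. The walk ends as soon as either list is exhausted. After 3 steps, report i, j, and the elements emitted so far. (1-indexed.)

i=1 j=1: 5<7, i++
i=2 j=1: 13>7, j++
i=2 j=2: 13<14, i++

i=3, j=2, emitted=[]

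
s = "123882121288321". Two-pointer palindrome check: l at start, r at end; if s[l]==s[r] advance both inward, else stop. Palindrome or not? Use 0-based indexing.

[0,14] '1'=='1' → l++,r--
[1,13] '2'=='2' → l++,r--
[2,12] '3'=='3' → l++,r--
[3,11] '8'=='8' → l++,r--
[4,10] '8'=='8' → l++,r--
[5,9] '2'=='2' → l++,r--
[6,8] '1'=='1' → l++,r--

palindrome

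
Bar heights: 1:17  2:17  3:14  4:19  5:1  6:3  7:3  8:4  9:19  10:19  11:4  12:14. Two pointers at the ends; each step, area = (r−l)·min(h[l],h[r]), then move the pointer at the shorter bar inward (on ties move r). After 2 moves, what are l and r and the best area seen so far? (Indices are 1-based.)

l=1, r=10, best area=154

l=1 r=12: min(17,14)*11=154 best=154 *, r--
l=1 r=11: min(17,4)*10=40 best=154, r--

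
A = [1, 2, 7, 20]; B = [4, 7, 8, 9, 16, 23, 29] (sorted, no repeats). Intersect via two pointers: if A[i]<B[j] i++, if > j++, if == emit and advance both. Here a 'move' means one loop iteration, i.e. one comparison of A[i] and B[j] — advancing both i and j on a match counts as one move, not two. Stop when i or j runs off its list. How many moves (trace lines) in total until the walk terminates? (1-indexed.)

[i=1,j=1] 1<4 → i++
[i=2,j=1] 2<4 → i++
[i=3,j=1] 7>4 → j++
[i=3,j=2] 7==7 emit → i++,j++
[i=4,j=3] 20>8 → j++
[i=4,j=4] 20>9 → j++
[i=4,j=5] 20>16 → j++
[i=4,j=6] 20<23 → i++

8 moves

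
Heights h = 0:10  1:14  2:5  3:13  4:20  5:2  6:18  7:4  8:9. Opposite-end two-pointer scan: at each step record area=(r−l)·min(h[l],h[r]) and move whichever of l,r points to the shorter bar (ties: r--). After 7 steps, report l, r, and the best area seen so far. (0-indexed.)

l=0 r=8: min(10,9)*8=72 best=72 *, r--
l=0 r=7: min(10,4)*7=28 best=72, r--
l=0 r=6: min(10,18)*6=60 best=72, l++
l=1 r=6: min(14,18)*5=70 best=72, l++
l=2 r=6: min(5,18)*4=20 best=72, l++
l=3 r=6: min(13,18)*3=39 best=72, l++
l=4 r=6: min(20,18)*2=36 best=72, r--

l=4, r=5, best area=72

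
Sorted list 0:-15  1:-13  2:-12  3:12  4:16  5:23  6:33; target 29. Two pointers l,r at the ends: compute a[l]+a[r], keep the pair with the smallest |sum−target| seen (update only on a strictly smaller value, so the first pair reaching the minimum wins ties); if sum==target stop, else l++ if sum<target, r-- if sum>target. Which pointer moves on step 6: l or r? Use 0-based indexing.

[0,6] -15+33=18 d=11 * → l++
[1,6] -13+33=20 d=9 * → l++
[2,6] -12+33=21 d=8 * → l++
[3,6] 12+33=45 d=16 → r--
[3,5] 12+23=35 d=6 * → r--
[3,4] 12+16=28 d=1 * → l++

l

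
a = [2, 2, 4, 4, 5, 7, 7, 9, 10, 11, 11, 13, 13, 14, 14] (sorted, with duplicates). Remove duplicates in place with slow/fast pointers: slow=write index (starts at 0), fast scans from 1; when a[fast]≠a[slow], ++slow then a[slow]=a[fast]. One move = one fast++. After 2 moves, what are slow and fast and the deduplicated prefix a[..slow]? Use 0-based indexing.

slow=0 fast=1: a[fast]=2=a[slow] dup, fast++
slow=0 fast=2: a[fast]=4≠a[slow]=2 write a[1]=4, slow++,fast++

slow=1, fast=3, prefix=[2, 4]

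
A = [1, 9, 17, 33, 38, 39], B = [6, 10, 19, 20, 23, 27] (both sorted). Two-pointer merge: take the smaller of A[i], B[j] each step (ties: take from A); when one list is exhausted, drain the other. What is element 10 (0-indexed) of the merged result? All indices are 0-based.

merged[10] = 38

[i=0,j=0] A[i]=1<=B[j]=6 take 1 → i++
[i=1,j=0] A[i]=9>B[j]=6 take 6 → j++
[i=1,j=1] A[i]=9<=B[j]=10 take 9 → i++
[i=2,j=1] A[i]=17>B[j]=10 take 10 → j++
[i=2,j=2] A[i]=17<=B[j]=19 take 17 → i++
[i=3,j=2] A[i]=33>B[j]=19 take 19 → j++
[i=3,j=3] A[i]=33>B[j]=20 take 20 → j++
[i=3,j=4] A[i]=33>B[j]=23 take 23 → j++
[i=3,j=5] A[i]=33>B[j]=27 take 27 → j++
[i=3,j=6] B done, take A[i]=33 → i++
[i=4,j=6] B done, take A[i]=38 → i++
[i=5,j=6] B done, take A[i]=39 → i++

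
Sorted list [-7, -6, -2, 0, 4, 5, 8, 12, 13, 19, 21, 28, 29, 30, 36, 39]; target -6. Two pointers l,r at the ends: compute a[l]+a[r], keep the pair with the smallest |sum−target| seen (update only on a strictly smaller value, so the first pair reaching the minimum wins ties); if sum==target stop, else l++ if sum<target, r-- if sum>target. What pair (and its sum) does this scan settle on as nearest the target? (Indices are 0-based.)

l=0 r=15: -7+39=32 d=38 *, r--
l=0 r=14: -7+36=29 d=35 *, r--
l=0 r=13: -7+30=23 d=29 *, r--
l=0 r=12: -7+29=22 d=28 *, r--
l=0 r=11: -7+28=21 d=27 *, r--
l=0 r=10: -7+21=14 d=20 *, r--
l=0 r=9: -7+19=12 d=18 *, r--
l=0 r=8: -7+13=6 d=12 *, r--
l=0 r=7: -7+12=5 d=11 *, r--
l=0 r=6: -7+8=1 d=7 *, r--
l=0 r=5: -7+5=-2 d=4 *, r--
l=0 r=4: -7+4=-3 d=3 *, r--
l=0 r=3: -7+0=-7 d=1 *, l++
l=1 r=3: -6+0=-6 d=0 *, stop

pair (-6, 0) with sum -6 (|Δ|=0)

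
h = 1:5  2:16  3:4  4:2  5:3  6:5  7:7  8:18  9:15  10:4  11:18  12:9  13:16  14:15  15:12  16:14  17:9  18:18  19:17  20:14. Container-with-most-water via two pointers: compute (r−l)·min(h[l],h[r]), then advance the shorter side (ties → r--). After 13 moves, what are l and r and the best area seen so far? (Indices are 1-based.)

[1,20] min(5,14)*19=95 best=95 * → l++
[2,20] min(16,14)*18=252 best=252 * → r--
[2,19] min(16,17)*17=272 best=272 * → l++
[3,19] min(4,17)*16=64 best=272 → l++
[4,19] min(2,17)*15=30 best=272 → l++
[5,19] min(3,17)*14=42 best=272 → l++
[6,19] min(5,17)*13=65 best=272 → l++
[7,19] min(7,17)*12=84 best=272 → l++
[8,19] min(18,17)*11=187 best=272 → r--
[8,18] min(18,18)*10=180 best=272 → r--
[8,17] min(18,9)*9=81 best=272 → r--
[8,16] min(18,14)*8=112 best=272 → r--
[8,15] min(18,12)*7=84 best=272 → r--

l=8, r=14, best area=272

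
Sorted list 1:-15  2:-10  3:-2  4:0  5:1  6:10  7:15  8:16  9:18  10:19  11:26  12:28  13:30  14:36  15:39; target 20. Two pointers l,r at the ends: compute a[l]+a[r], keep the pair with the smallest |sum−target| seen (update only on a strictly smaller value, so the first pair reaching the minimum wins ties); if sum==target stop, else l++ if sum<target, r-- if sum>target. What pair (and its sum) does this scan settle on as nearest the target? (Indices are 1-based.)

pair (-10, 30) with sum 20 (|Δ|=0)

[1,15] -15+39=24 d=4 * → r--
[1,14] -15+36=21 d=1 * → r--
[1,13] -15+30=15 d=5 → l++
[2,13] -10+30=20 d=0 * → stop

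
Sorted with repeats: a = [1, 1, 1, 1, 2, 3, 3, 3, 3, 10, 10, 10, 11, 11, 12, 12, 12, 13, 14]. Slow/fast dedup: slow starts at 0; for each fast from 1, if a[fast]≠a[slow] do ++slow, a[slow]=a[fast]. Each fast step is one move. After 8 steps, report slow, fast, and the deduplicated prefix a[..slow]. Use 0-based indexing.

slow=0 fast=1: a[fast]=1=a[slow] dup, fast++
slow=0 fast=2: a[fast]=1=a[slow] dup, fast++
slow=0 fast=3: a[fast]=1=a[slow] dup, fast++
slow=0 fast=4: a[fast]=2≠a[slow]=1 write a[1]=2, slow++,fast++
slow=1 fast=5: a[fast]=3≠a[slow]=2 write a[2]=3, slow++,fast++
slow=2 fast=6: a[fast]=3=a[slow] dup, fast++
slow=2 fast=7: a[fast]=3=a[slow] dup, fast++
slow=2 fast=8: a[fast]=3=a[slow] dup, fast++

slow=2, fast=9, prefix=[1, 2, 3]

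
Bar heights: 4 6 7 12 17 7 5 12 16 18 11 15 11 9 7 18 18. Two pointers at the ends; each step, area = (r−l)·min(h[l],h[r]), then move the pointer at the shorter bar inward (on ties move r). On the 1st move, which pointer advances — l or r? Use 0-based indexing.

l

l=0 r=16: min(4,18)*16=64 best=64 *, l++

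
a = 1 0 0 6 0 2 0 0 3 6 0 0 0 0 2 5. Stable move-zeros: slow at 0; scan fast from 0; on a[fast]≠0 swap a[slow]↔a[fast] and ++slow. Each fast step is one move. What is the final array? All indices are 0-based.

(s=0,f=0) a[fast]=1≠0 swap→a[0]=1 → slow++,fast++
(s=1,f=1) a[fast]=0 → fast++
(s=1,f=2) a[fast]=0 → fast++
(s=1,f=3) a[fast]=6≠0 swap→a[1]=6 → slow++,fast++
(s=2,f=4) a[fast]=0 → fast++
(s=2,f=5) a[fast]=2≠0 swap→a[2]=2 → slow++,fast++
(s=3,f=6) a[fast]=0 → fast++
(s=3,f=7) a[fast]=0 → fast++
(s=3,f=8) a[fast]=3≠0 swap→a[3]=3 → slow++,fast++
(s=4,f=9) a[fast]=6≠0 swap→a[4]=6 → slow++,fast++
(s=5,f=10) a[fast]=0 → fast++
(s=5,f=11) a[fast]=0 → fast++
(s=5,f=12) a[fast]=0 → fast++
(s=5,f=13) a[fast]=0 → fast++
(s=5,f=14) a[fast]=2≠0 swap→a[5]=2 → slow++,fast++
(s=6,f=15) a[fast]=5≠0 swap→a[6]=5 → slow++,fast++

[1, 6, 2, 3, 6, 2, 5, 0, 0, 0, 0, 0, 0, 0, 0, 0]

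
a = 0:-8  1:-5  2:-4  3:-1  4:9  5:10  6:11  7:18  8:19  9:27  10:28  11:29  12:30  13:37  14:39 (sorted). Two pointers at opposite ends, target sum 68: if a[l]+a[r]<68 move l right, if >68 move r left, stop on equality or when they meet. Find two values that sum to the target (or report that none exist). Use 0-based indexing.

(29, 39)

[0,14] -8+39=31 <68 → l++
[1,14] -5+39=34 <68 → l++
[2,14] -4+39=35 <68 → l++
[3,14] -1+39=38 <68 → l++
[4,14] 9+39=48 <68 → l++
[5,14] 10+39=49 <68 → l++
[6,14] 11+39=50 <68 → l++
[7,14] 18+39=57 <68 → l++
[8,14] 19+39=58 <68 → l++
[9,14] 27+39=66 <68 → l++
[10,14] 28+39=67 <68 → l++
[11,14] 29+39=68 → found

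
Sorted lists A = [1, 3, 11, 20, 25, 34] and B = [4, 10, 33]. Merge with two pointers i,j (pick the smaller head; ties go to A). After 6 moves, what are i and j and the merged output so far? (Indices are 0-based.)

[i=0,j=0] A[i]=1<=B[j]=4 take 1 → i++
[i=1,j=0] A[i]=3<=B[j]=4 take 3 → i++
[i=2,j=0] A[i]=11>B[j]=4 take 4 → j++
[i=2,j=1] A[i]=11>B[j]=10 take 10 → j++
[i=2,j=2] A[i]=11<=B[j]=33 take 11 → i++
[i=3,j=2] A[i]=20<=B[j]=33 take 20 → i++

i=4, j=2, merged so far=[1, 3, 4, 10, 11, 20]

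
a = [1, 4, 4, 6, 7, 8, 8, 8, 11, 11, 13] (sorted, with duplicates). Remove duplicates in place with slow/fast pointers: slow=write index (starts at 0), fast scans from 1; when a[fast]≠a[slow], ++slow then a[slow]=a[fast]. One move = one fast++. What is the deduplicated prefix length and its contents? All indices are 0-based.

slow=0 fast=1: a[fast]=4≠a[slow]=1 write a[1]=4, slow++,fast++
slow=1 fast=2: a[fast]=4=a[slow] dup, fast++
slow=1 fast=3: a[fast]=6≠a[slow]=4 write a[2]=6, slow++,fast++
slow=2 fast=4: a[fast]=7≠a[slow]=6 write a[3]=7, slow++,fast++
slow=3 fast=5: a[fast]=8≠a[slow]=7 write a[4]=8, slow++,fast++
slow=4 fast=6: a[fast]=8=a[slow] dup, fast++
slow=4 fast=7: a[fast]=8=a[slow] dup, fast++
slow=4 fast=8: a[fast]=11≠a[slow]=8 write a[5]=11, slow++,fast++
slow=5 fast=9: a[fast]=11=a[slow] dup, fast++
slow=5 fast=10: a[fast]=13≠a[slow]=11 write a[6]=13, slow++,fast++

length 7; prefix = [1, 4, 6, 7, 8, 11, 13]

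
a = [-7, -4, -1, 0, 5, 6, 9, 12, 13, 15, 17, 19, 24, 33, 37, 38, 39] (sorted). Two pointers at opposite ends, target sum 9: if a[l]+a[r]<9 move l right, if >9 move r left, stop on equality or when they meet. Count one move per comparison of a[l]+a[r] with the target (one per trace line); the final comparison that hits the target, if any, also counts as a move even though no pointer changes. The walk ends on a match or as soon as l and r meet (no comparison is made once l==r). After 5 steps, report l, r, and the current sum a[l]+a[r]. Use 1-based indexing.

l=1 r=17: -7+39=32 >9, r--
l=1 r=16: -7+38=31 >9, r--
l=1 r=15: -7+37=30 >9, r--
l=1 r=14: -7+33=26 >9, r--
l=1 r=13: -7+24=17 >9, r--

l=1, r=12, sum=12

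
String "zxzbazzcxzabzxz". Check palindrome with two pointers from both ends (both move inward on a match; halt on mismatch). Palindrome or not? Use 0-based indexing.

not a palindrome (mismatch at 6,8)

[0,14] 'z'=='z' → l++,r--
[1,13] 'x'=='x' → l++,r--
[2,12] 'z'=='z' → l++,r--
[3,11] 'b'=='b' → l++,r--
[4,10] 'a'=='a' → l++,r--
[5,9] 'z'=='z' → l++,r--
[6,8] 'z'!='x' → stop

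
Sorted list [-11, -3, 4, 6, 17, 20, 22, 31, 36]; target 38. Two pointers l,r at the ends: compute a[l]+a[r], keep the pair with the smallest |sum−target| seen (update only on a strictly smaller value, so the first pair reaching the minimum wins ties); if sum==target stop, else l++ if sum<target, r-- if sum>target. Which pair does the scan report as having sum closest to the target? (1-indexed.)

pair (6, 31) with sum 37 (|Δ|=1)

l=1 r=9: -11+36=25 d=13 *, l++
l=2 r=9: -3+36=33 d=5 *, l++
l=3 r=9: 4+36=40 d=2 *, r--
l=3 r=8: 4+31=35 d=3, l++
l=4 r=8: 6+31=37 d=1 *, l++
l=5 r=8: 17+31=48 d=10, r--
l=5 r=7: 17+22=39 d=1, r--
l=5 r=6: 17+20=37 d=1, l++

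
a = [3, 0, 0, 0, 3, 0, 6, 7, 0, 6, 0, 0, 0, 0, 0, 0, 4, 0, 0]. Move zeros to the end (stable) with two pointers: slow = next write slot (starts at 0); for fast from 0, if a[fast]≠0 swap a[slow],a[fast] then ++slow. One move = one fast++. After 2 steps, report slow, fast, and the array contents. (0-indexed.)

slow=1, fast=2, a=[3, 0, 0, 0, 3, 0, 6, 7, 0, 6, 0, 0, 0, 0, 0, 0, 4, 0, 0]

(s=0,f=0) a[fast]=3≠0 swap→a[0]=3 → slow++,fast++
(s=1,f=1) a[fast]=0 → fast++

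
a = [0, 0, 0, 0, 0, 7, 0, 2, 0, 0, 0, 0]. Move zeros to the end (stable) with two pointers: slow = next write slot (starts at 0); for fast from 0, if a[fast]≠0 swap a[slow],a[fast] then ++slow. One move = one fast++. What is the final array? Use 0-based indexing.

(s=0,f=0) a[fast]=0 → fast++
(s=0,f=1) a[fast]=0 → fast++
(s=0,f=2) a[fast]=0 → fast++
(s=0,f=3) a[fast]=0 → fast++
(s=0,f=4) a[fast]=0 → fast++
(s=0,f=5) a[fast]=7≠0 swap→a[0]=7 → slow++,fast++
(s=1,f=6) a[fast]=0 → fast++
(s=1,f=7) a[fast]=2≠0 swap→a[1]=2 → slow++,fast++
(s=2,f=8) a[fast]=0 → fast++
(s=2,f=9) a[fast]=0 → fast++
(s=2,f=10) a[fast]=0 → fast++
(s=2,f=11) a[fast]=0 → fast++

[7, 2, 0, 0, 0, 0, 0, 0, 0, 0, 0, 0]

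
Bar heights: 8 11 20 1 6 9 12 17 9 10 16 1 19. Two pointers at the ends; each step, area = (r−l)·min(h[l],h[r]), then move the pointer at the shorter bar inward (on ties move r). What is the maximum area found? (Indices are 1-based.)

[1,13] min(8,19)*12=96 best=96 * → l++
[2,13] min(11,19)*11=121 best=121 * → l++
[3,13] min(20,19)*10=190 best=190 * → r--
[3,12] min(20,1)*9=9 best=190 → r--
[3,11] min(20,16)*8=128 best=190 → r--
[3,10] min(20,10)*7=70 best=190 → r--
[3,9] min(20,9)*6=54 best=190 → r--
[3,8] min(20,17)*5=85 best=190 → r--
[3,7] min(20,12)*4=48 best=190 → r--
[3,6] min(20,9)*3=27 best=190 → r--
[3,5] min(20,6)*2=12 best=190 → r--
[3,4] min(20,1)*1=1 best=190 → r--

max area = 190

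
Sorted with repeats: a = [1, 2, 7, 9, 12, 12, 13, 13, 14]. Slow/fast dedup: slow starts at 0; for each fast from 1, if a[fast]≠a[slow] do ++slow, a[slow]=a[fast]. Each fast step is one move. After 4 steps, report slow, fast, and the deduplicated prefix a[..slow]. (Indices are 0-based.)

slow=0 fast=1: a[fast]=2≠a[slow]=1 write a[1]=2, slow++,fast++
slow=1 fast=2: a[fast]=7≠a[slow]=2 write a[2]=7, slow++,fast++
slow=2 fast=3: a[fast]=9≠a[slow]=7 write a[3]=9, slow++,fast++
slow=3 fast=4: a[fast]=12≠a[slow]=9 write a[4]=12, slow++,fast++

slow=4, fast=5, prefix=[1, 2, 7, 9, 12]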